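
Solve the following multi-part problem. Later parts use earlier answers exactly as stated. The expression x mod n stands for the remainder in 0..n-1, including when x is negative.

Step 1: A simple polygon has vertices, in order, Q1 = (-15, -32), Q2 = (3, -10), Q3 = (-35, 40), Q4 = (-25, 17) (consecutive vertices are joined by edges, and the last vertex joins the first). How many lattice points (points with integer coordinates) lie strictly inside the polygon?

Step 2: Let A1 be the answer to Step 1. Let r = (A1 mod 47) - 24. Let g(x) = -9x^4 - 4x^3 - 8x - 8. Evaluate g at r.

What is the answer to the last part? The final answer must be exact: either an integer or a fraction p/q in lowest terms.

-23045

Step 1: cross terms: (-15*-10 - 3*-32)=246, (3*40 - -35*-10)=-230, (-35*17 - -25*40)=405, (-25*-32 - -15*17)=1055; twice the area = |1476| = 1476; area = 738; boundary points = 2 + 2 + 1 + 1 = 6; strictly interior points = area - boundary/2 + 1 = 736; answer 736
Step 2: A1 = 736; r = 7; -9*(7)^4 - 4*(7)^3 - 8*(7)^1 - 8 = (-21609) + (-1372) + (-56) + (-8) = -23045; answer -23045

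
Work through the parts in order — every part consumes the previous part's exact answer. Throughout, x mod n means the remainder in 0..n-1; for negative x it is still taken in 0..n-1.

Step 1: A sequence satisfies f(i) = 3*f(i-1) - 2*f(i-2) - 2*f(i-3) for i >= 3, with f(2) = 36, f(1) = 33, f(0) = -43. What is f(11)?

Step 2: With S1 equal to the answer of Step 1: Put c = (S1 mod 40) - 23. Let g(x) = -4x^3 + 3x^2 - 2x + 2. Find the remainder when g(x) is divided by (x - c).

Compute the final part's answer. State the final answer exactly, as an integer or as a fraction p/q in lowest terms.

Step 1: f(3) = 3*(36) - 2*(33) - 2*(-43) = 128; iterating: f(3)=128, f(4)=246, f(5)=410, f(6)=482, f(7)=134, f(8)=-1382, f(9)=-5378, f(10)=-13638, f(11)=-27394; answer -27394
Step 2: S1 = -27394; c = -17; remainder = value at the root: -4*(-17)^3 + 3*(-17)^2 - 2*(-17)^1 + 2 = (19652) + (867) + (34) + (2) = 20555; answer 20555

20555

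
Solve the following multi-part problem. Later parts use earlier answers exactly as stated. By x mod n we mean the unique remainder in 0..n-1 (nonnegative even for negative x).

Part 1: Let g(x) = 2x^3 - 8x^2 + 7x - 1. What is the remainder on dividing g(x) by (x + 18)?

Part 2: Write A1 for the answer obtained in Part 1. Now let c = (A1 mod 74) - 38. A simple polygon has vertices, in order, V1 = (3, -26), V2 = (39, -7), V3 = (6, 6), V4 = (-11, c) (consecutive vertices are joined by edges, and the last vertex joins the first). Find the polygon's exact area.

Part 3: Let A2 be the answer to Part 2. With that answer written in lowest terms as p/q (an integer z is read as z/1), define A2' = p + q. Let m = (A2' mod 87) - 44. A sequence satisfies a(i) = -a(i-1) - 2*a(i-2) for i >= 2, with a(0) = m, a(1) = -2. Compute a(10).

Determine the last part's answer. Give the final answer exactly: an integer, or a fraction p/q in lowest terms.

-90

Part 1: remainder = value at the root: 2*(-18)^3 - 8*(-18)^2 + 7*(-18)^1 - 1 = (-11664) + (-2592) + (-126) + (-1) = -14383; answer -14383
Part 2: A1 = -14383; c = 9; cross terms: (3*-7 - 39*-26)=993, (39*6 - 6*-7)=276, (6*9 - -11*6)=120, (-11*-26 - 3*9)=259; twice the area = |1648| = 1648; area = 824; answer 824
Part 3: A2 = 824; threaded value p + q = 825; m = -2; a(2) = -1*(-2) - 2*(-2) = 6; iterating: a(2)=6, a(3)=-2, a(4)=-10, a(5)=14, a(6)=6, a(7)=-34, a(8)=22, a(9)=46, a(10)=-90; answer -90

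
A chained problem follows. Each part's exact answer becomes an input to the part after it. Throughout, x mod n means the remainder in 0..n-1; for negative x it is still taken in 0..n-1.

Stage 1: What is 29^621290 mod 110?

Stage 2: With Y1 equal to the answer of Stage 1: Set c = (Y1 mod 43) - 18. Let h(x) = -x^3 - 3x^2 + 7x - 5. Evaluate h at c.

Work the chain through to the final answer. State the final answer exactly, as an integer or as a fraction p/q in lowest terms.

Stage 1: squarings mod 110: 29^1=29, 29^2=71, 29^4=91, 29^8=31, 29^16=81, 29^32=71, 29^64=91, 29^128=31, 29^256=81, 29^512=71, 29^1024=91, 29^2048=31, 29^4096=81, 29^8192=71, 29^16384=91, 29^32768=31, 29^65536=81, 29^131072=71, 29^262144=91, 29^524288=31; 29^621290 = 29^2 * 29^8 * 29^32 * 29^64 * 29^128 * 29^512 * 29^2048 * 29^4096 * 29^8192 * 29^16384 * 29^65536 * 29^524288 = 1 (mod 110); answer 1
Stage 2: Y1 = 1; c = -17; -1*(-17)^3 - 3*(-17)^2 + 7*(-17)^1 - 5 = (4913) + (-867) + (-119) + (-5) = 3922; answer 3922

3922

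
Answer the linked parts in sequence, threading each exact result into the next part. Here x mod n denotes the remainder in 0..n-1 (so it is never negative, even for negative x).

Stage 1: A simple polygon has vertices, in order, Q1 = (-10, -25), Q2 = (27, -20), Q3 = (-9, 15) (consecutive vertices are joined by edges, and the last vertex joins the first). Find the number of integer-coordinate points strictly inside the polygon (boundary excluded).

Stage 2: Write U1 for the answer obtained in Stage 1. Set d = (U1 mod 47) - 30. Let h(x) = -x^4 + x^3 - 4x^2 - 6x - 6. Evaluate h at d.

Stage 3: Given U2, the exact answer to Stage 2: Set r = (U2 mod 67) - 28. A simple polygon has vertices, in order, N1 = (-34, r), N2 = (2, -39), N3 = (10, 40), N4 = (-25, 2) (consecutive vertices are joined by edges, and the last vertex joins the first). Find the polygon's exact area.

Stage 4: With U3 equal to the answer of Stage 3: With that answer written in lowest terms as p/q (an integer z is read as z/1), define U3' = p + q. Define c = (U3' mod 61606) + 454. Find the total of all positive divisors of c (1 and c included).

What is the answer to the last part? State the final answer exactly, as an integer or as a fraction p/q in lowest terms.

3744

Stage 1: cross terms: (-10*-20 - 27*-25)=875, (27*15 - -9*-20)=225, (-9*-25 - -10*15)=375; twice the area = |1475| = 1475; area = 1475/2; boundary points = 1 + 1 + 1 = 3; strictly interior points = area - boundary/2 + 1 = 737; answer 737
Stage 2: U1 = 737; d = 2; -1*(2)^4 + 1*(2)^3 - 4*(2)^2 - 6*(2)^1 - 6 = (-16) + (8) + (-16) + (-12) + (-6) = -42; answer -42
Stage 3: U2 = -42; r = -3; cross terms: (-34*-39 - 2*-3)=1332, (2*40 - 10*-39)=470, (10*2 - -25*40)=1020, (-25*-3 - -34*2)=143; twice the area = |2965| = 2965; area = 2965/2; answer 2965/2
Stage 4: U3 = 2965/2; threaded value p + q = 2967; c = 3421; 3421 = 11 * 311; sigma = (1 + 11) * (1 + 311) = 12 * 312 = 3744; answer 3744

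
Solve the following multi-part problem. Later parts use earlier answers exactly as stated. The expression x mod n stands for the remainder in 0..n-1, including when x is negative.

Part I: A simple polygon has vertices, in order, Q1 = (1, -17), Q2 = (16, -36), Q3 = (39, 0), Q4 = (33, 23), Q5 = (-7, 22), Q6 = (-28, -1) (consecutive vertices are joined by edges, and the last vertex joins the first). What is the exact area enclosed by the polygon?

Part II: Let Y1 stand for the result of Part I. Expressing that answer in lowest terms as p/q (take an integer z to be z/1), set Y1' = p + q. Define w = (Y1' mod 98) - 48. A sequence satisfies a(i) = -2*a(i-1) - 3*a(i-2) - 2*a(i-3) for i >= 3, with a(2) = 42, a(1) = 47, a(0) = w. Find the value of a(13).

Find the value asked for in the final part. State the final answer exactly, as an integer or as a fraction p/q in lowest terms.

Part I: cross terms: (1*-36 - 16*-17)=236, (16*0 - 39*-36)=1404, (39*23 - 33*0)=897, (33*22 - -7*23)=887, (-7*-1 - -28*22)=623, (-28*-17 - 1*-1)=477; twice the area = |4524| = 4524; area = 2262; answer 2262
Part II: Y1 = 2262; threaded value p + q = 2263; w = -39; a(3) = -2*(42) - 3*(47) - 2*(-39) = -147; iterating: a(3)=-147, a(4)=74, a(5)=209, a(6)=-346, a(7)=-83, a(8)=786, a(9)=-631, a(10)=-930, a(11)=2181, a(12)=-310, a(13)=-4063; answer -4063

-4063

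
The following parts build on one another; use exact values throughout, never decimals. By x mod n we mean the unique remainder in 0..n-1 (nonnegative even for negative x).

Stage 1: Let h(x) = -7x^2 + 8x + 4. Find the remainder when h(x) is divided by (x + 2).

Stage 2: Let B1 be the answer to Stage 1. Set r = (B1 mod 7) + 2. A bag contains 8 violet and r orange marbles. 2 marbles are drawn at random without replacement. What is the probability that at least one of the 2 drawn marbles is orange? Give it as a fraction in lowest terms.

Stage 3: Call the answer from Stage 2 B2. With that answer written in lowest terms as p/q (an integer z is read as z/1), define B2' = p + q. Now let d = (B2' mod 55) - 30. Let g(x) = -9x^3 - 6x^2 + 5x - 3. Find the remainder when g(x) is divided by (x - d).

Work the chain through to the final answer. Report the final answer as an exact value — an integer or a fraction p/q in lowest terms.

Stage 1: remainder = value at the root: -7*(-2)^2 + 8*(-2)^1 + 4 = (-28) + (-16) + (4) = -40; answer -40
Stage 2: B1 = -40; r = 4; total draws C(12,2) = 66; complement C(8,2) = 28; favorable 66 - 28 = 38; P = 19/33; answer 19/33
Stage 3: B2 = 19/33; threaded value p + q = 52; d = 22; remainder = value at the root: -9*(22)^3 - 6*(22)^2 + 5*(22)^1 - 3 = (-95832) + (-2904) + (110) + (-3) = -98629; answer -98629

-98629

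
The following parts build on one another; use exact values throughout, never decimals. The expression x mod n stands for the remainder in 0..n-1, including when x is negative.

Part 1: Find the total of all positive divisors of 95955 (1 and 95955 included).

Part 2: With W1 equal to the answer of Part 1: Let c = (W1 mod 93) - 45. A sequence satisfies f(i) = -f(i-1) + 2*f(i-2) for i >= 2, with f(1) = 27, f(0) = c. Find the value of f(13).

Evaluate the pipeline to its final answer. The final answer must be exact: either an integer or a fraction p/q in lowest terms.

172017

Part 1: 95955 = 3 * 5 * 6397; sigma = (1 + 3) * (1 + 5) * (1 + 6397) = 4 * 6 * 6398 = 153552; answer 153552
Part 2: W1 = 153552; c = -36; f(2) = -1*(27) + 2*(-36) = -99; iterating: f(2)=-99, f(3)=153, f(4)=-351, f(5)=657, f(6)=-1359, f(7)=2673, f(8)=-5391, f(9)=10737, f(10)=-21519, f(11)=42993, f(12)=-86031, f(13)=172017; answer 172017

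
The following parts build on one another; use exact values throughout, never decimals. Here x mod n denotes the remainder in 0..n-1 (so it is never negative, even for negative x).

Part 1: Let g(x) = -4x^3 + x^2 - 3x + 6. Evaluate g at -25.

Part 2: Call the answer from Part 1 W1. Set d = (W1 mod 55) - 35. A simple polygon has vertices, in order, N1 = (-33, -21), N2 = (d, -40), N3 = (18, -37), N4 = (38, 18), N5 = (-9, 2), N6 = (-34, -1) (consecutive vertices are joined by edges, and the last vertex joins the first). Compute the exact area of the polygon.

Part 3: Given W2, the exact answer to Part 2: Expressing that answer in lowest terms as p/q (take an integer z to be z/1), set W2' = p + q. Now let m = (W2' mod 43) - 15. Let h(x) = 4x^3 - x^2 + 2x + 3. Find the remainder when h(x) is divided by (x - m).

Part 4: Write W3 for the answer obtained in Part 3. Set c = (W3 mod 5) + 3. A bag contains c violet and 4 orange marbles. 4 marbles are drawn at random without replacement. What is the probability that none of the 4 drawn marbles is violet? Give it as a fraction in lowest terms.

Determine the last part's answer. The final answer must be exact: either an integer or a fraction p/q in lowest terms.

1/70

Part 1: -4*(-25)^3 + 1*(-25)^2 - 3*(-25)^1 + 6 = (62500) + (625) + (75) + (6) = 63206; answer 63206
Part 2: W1 = 63206; d = -24; cross terms: (-33*-40 - -24*-21)=816, (-24*-37 - 18*-40)=1608, (18*18 - 38*-37)=1730, (38*2 - -9*18)=238, (-9*-1 - -34*2)=77, (-34*-21 - -33*-1)=681; twice the area = |5150| = 5150; area = 2575; answer 2575
Part 3: W2 = 2575; threaded value p + q = 2576; m = 24; remainder = value at the root: 4*(24)^3 - 1*(24)^2 + 2*(24)^1 + 3 = (55296) + (-576) + (48) + (3) = 54771; answer 54771
Part 4: W3 = 54771; c = 4; total draws C(8,4) = 70; favorable C(4,4) = 1; P = 1/70; answer 1/70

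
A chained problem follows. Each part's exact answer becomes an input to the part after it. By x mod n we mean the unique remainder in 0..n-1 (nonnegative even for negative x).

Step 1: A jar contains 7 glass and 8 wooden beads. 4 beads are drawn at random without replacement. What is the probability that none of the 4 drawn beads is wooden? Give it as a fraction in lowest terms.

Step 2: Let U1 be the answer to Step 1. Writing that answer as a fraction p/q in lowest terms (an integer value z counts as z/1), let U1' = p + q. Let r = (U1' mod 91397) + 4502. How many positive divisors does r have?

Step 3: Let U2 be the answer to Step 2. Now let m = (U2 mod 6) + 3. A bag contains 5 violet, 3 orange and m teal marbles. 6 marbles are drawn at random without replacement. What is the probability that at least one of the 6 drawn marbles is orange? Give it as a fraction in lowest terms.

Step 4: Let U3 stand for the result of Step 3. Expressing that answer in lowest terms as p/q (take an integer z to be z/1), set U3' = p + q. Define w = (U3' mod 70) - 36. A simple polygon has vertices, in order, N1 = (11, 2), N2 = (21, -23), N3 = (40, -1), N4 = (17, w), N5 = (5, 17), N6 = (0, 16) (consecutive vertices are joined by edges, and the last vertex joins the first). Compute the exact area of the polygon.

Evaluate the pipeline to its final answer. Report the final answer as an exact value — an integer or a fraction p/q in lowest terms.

Step 1: total draws C(15,4) = 1365; favorable C(7,4) = 35; P = 1/39; answer 1/39
Step 2: U1 = 1/39; threaded value p + q = 40; r = 4542; 4542 = 2 * 3 * 757; number of divisors = (1+1) * (1+1) * (1+1) = 8; answer 8
Step 3: U2 = 8; m = 5; total draws C(13,6) = 1716; complement C(10,6) = 210; favorable 1716 - 210 = 1506; P = 251/286; answer 251/286
Step 4: U3 = 251/286; threaded value p + q = 537; w = 11; cross terms: (11*-23 - 21*2)=-295, (21*-1 - 40*-23)=899, (40*11 - 17*-1)=457, (17*17 - 5*11)=234, (5*16 - 0*17)=80, (0*2 - 11*16)=-176; twice the area = |1199| = 1199; area = 1199/2; answer 1199/2

1199/2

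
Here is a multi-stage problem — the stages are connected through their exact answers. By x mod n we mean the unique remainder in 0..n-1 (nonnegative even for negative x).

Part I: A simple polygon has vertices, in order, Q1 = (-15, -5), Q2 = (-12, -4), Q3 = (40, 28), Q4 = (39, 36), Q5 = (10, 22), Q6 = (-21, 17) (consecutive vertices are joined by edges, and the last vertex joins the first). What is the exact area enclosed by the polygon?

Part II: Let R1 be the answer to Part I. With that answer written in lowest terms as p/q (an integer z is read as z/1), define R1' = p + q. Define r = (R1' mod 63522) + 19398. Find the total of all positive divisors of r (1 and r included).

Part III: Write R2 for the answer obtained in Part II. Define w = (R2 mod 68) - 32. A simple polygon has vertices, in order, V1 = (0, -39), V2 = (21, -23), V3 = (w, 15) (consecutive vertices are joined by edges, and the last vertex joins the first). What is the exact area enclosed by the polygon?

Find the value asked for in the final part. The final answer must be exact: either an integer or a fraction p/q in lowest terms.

Part I: cross terms: (-15*-4 - -12*-5)=0, (-12*28 - 40*-4)=-176, (40*36 - 39*28)=348, (39*22 - 10*36)=498, (10*17 - -21*22)=632, (-21*-5 - -15*17)=360; twice the area = |1662| = 1662; area = 831; answer 831
Part II: R1 = 831; threaded value p + q = 832; r = 20230; 20230 = 2 * 5 * 7 * 17^2; sigma = (1 + 2) * (1 + 5) * (1 + 7) * (1 + 17 + 289) = 3 * 6 * 8 * 307 = 44208; answer 44208
Part III: R2 = 44208; w = -24; cross terms: (0*-23 - 21*-39)=819, (21*15 - -24*-23)=-237, (-24*-39 - 0*15)=936; twice the area = |1518| = 1518; area = 759; answer 759

759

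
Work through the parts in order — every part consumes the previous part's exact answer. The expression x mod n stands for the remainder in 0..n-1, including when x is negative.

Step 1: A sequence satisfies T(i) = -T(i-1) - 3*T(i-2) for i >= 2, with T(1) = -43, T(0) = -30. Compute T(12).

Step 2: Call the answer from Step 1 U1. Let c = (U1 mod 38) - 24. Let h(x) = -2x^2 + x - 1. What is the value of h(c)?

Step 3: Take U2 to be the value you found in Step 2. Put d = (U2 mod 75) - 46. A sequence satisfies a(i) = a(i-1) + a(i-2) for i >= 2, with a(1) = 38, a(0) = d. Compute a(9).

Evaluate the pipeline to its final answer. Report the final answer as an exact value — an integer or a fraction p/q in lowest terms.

Step 1: T(2) = -1*(-43) - 3*(-30) = 133; iterating: T(2)=133, T(3)=-4, T(4)=-395, T(5)=407, T(6)=778, T(7)=-1999, T(8)=-335, T(9)=6332, T(10)=-5327, T(11)=-13669, T(12)=29650; answer 29650
Step 2: U1 = 29650; c = -14; -2*(-14)^2 + 1*(-14)^1 - 1 = (-392) + (-14) + (-1) = -407; answer -407
Step 3: U2 = -407; d = -3; a(2) = 1*(38) + 1*(-3) = 35; iterating: a(2)=35, a(3)=73, a(4)=108, a(5)=181, a(6)=289, a(7)=470, a(8)=759, a(9)=1229; answer 1229

1229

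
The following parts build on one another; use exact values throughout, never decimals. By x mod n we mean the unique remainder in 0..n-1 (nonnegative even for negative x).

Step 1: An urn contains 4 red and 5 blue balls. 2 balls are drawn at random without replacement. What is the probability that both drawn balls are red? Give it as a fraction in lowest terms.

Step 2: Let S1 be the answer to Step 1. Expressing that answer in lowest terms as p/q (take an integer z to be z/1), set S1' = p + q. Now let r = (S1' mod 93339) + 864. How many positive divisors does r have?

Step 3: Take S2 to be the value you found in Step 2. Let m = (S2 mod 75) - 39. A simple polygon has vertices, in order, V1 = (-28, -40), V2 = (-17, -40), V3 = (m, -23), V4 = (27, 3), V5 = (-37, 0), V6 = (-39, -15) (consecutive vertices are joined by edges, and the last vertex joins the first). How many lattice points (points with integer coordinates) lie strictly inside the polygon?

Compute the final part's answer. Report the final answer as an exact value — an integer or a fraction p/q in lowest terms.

869

Step 1: total draws C(9,2) = 36; favorable C(4,2) = 6; P = 1/6; answer 1/6
Step 2: S1 = 1/6; threaded value p + q = 7; r = 871; 871 = 13 * 67; number of divisors = (1+1) * (1+1) = 4; answer 4
Step 3: S2 = 4; m = -35; cross terms: (-28*-40 - -17*-40)=440, (-17*-23 - -35*-40)=-1009, (-35*3 - 27*-23)=516, (27*0 - -37*3)=111, (-37*-15 - -39*0)=555, (-39*-40 - -28*-15)=1140; twice the area = |1753| = 1753; area = 1753/2; boundary points = 11 + 1 + 2 + 1 + 1 + 1 = 17; strictly interior points = area - boundary/2 + 1 = 869; answer 869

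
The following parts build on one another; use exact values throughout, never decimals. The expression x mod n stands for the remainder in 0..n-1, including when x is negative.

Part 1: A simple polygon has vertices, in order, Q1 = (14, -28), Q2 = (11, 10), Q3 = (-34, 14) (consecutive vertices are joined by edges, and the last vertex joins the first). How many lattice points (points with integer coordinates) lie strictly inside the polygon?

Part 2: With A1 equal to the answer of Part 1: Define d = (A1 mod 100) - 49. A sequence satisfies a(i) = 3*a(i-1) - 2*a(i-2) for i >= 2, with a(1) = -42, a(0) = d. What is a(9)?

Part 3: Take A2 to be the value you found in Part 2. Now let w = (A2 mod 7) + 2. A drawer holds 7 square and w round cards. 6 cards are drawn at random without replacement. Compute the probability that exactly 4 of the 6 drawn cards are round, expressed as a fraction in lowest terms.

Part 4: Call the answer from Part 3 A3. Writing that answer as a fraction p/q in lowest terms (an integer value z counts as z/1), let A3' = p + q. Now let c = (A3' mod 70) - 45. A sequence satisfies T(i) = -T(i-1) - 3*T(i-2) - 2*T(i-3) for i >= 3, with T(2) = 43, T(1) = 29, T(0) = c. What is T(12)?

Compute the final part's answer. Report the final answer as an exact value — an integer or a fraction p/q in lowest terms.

5682

Part 1: cross terms: (14*10 - 11*-28)=448, (11*14 - -34*10)=494, (-34*-28 - 14*14)=756; twice the area = |1698| = 1698; area = 849; boundary points = 1 + 1 + 6 = 8; strictly interior points = area - boundary/2 + 1 = 846; answer 846
Part 2: A1 = 846; d = -3; a(2) = 3*(-42) - 2*(-3) = -120; iterating: a(2)=-120, a(3)=-276, a(4)=-588, a(5)=-1212, a(6)=-2460, a(7)=-4956, a(8)=-9948, a(9)=-19932; answer -19932
Part 3: A2 = -19932; w = 6; total draws C(13,6) = 1716; favorable C(6,4)*C(7,2) = 315; P = 105/572; answer 105/572
Part 4: A3 = 105/572; threaded value p + q = 677; c = 2; T(3) = -1*(43) - 3*(29) - 2*(2) = -134; iterating: T(3)=-134, T(4)=-53, T(5)=369, T(6)=58, T(7)=-1059, T(8)=147, T(9)=2914, T(10)=-1237, T(11)=-7799, T(12)=5682; answer 5682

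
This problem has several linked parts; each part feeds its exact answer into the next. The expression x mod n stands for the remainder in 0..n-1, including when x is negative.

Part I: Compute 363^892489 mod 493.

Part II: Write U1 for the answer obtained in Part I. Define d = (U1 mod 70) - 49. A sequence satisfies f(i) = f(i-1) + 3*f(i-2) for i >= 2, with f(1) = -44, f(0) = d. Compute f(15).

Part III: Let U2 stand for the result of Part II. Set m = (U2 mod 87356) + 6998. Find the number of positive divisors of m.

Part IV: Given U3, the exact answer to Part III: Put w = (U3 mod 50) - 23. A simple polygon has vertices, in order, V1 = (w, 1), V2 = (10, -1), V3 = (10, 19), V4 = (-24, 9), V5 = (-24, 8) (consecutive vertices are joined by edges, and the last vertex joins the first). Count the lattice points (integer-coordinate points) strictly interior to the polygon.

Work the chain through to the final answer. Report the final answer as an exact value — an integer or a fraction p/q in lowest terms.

Part I: squarings mod 493: 363^1=363, 363^2=138, 363^4=310, 363^8=458, 363^16=239, 363^32=426, 363^64=52, 363^128=239, 363^256=426, 363^512=52, 363^1024=239, 363^2048=426, 363^4096=52, 363^8192=239, 363^16384=426, 363^32768=52, 363^65536=239, 363^131072=426, 363^262144=52, 363^524288=239; 363^892489 = 363^1 * 363^8 * 363^64 * 363^512 * 363^1024 * 363^2048 * 363^4096 * 363^32768 * 363^65536 * 363^262144 * 363^524288 = 453 (mod 493); answer 453
Part II: U1 = 453; d = -16; f(2) = 1*(-44) + 3*(-16) = -92; iterating: f(2)=-92, f(3)=-224, f(4)=-500, f(5)=-1172, f(6)=-2672, f(7)=-6188, f(8)=-14204, f(9)=-32768, f(10)=-75380, f(11)=-173684, f(12)=-399824, f(13)=-920876, f(14)=-2120348, f(15)=-4882976; answer -4882976
Part III: U2 = -4882976; m = 15958; 15958 = 2 * 79 * 101; number of divisors = (1+1) * (1+1) * (1+1) = 8; answer 8
Part IV: U3 = 8; w = -15; cross terms: (-15*-1 - 10*1)=5, (10*19 - 10*-1)=200, (10*9 - -24*19)=546, (-24*8 - -24*9)=24, (-24*1 - -15*8)=96; twice the area = |871| = 871; area = 871/2; boundary points = 1 + 20 + 2 + 1 + 1 = 25; strictly interior points = area - boundary/2 + 1 = 424; answer 424

424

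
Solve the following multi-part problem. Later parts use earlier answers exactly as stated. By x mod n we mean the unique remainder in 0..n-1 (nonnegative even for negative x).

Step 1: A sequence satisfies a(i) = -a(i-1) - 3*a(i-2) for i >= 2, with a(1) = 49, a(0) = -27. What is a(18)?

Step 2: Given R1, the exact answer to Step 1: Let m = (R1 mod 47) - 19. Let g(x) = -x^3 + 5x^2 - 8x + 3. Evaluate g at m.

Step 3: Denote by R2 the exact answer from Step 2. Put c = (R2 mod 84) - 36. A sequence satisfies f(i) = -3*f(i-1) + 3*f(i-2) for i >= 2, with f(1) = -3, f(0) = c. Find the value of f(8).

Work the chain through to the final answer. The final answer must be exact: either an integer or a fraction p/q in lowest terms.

197478

Step 1: a(2) = -1*(49) - 3*(-27) = 32; iterating: a(2)=32, a(3)=-179, a(4)=83, a(5)=454, a(6)=-703, a(7)=-659, a(8)=2768, a(9)=-791, a(10)=-7513, a(11)=9886, a(12)=12653, a(13)=-42311, a(14)=4352, a(15)=122581, a(16)=-135637, a(17)=-232106, a(18)=639017; answer 639017
Step 2: R1 = 639017; m = -14; -1*(-14)^3 + 5*(-14)^2 - 8*(-14)^1 + 3 = (2744) + (980) + (112) + (3) = 3839; answer 3839
Step 3: R2 = 3839; c = 23; f(2) = -3*(-3) + 3*(23) = 78; iterating: f(2)=78, f(3)=-243, f(4)=963, f(5)=-3618, f(6)=13743, f(7)=-52083, f(8)=197478; answer 197478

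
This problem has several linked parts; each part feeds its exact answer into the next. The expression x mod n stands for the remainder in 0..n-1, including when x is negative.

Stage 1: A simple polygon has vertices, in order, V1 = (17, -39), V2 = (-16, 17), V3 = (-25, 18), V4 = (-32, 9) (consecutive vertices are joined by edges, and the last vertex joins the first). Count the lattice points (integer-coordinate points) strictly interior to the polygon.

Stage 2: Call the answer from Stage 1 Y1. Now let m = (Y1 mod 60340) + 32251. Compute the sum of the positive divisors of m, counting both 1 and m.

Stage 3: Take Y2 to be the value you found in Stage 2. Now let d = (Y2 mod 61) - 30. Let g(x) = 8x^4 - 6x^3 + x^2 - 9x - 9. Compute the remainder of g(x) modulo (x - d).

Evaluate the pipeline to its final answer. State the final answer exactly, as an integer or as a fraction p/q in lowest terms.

Stage 1: cross terms: (17*17 - -16*-39)=-335, (-16*18 - -25*17)=137, (-25*9 - -32*18)=351, (-32*-39 - 17*9)=1095; twice the area = |1248| = 1248; area = 624; boundary points = 1 + 1 + 1 + 1 = 4; strictly interior points = area - boundary/2 + 1 = 623; answer 623
Stage 2: Y1 = 623; m = 32874; 32874 = 2 * 3 * 5479; sigma = (1 + 2) * (1 + 3) * (1 + 5479) = 3 * 4 * 5480 = 65760; answer 65760
Stage 3: Y2 = 65760; d = -28; remainder = value at the root: 8*(-28)^4 - 6*(-28)^3 + 1*(-28)^2 - 9*(-28)^1 - 9 = (4917248) + (131712) + (784) + (252) + (-9) = 5049987; answer 5049987

5049987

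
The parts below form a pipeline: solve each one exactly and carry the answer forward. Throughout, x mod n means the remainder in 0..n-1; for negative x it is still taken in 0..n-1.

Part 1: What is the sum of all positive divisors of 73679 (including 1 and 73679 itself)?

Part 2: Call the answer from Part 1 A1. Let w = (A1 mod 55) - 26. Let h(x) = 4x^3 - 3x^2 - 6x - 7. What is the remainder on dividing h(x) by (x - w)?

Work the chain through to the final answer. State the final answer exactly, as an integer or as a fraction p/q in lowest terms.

Part 1: 73679 is prime, so its only divisors are 1 and 73679; sigma = 1 + 73679 = 73680; answer 73680
Part 2: A1 = 73680; w = 9; remainder = value at the root: 4*(9)^3 - 3*(9)^2 - 6*(9)^1 - 7 = (2916) + (-243) + (-54) + (-7) = 2612; answer 2612

2612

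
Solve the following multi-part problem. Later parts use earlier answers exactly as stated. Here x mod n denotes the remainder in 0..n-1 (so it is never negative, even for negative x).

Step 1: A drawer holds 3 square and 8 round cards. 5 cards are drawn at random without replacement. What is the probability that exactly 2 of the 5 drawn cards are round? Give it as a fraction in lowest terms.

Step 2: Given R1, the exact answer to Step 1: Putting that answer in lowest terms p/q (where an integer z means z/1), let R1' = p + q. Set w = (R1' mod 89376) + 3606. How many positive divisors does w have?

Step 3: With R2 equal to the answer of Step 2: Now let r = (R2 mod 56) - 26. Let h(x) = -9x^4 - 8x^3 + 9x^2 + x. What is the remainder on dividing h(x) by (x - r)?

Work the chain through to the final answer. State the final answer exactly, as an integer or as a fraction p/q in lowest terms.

Step 1: total draws C(11,5) = 462; favorable C(8,2)*C(3,3) = 28; P = 2/33; answer 2/33
Step 2: R1 = 2/33; threaded value p + q = 35; w = 3641; 3641 = 11 * 331; number of divisors = (1+1) * (1+1) = 4; answer 4
Step 3: R2 = 4; r = -22; remainder = value at the root: -9*(-22)^4 - 8*(-22)^3 + 9*(-22)^2 + 1*(-22)^1 = (-2108304) + (85184) + (4356) + (-22) = -2018786; answer -2018786

-2018786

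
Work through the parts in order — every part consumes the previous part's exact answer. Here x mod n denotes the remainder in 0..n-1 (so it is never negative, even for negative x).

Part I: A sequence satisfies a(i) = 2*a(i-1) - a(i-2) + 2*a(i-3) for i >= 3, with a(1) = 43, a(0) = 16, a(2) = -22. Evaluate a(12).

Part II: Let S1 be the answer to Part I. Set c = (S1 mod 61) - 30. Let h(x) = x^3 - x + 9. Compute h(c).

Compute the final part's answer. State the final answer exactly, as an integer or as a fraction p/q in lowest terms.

2193

Part I: a(3) = 2*(-22) - 1*(43) + 2*(16) = -55; iterating: a(3)=-55, a(4)=-2, a(5)=7, a(6)=-94, a(7)=-199, a(8)=-290, a(9)=-569, a(10)=-1246, a(11)=-2503, a(12)=-4898; answer -4898
Part II: S1 = -4898; c = 13; 1*(13)^3 - 1*(13)^1 + 9 = (2197) + (-13) + (9) = 2193; answer 2193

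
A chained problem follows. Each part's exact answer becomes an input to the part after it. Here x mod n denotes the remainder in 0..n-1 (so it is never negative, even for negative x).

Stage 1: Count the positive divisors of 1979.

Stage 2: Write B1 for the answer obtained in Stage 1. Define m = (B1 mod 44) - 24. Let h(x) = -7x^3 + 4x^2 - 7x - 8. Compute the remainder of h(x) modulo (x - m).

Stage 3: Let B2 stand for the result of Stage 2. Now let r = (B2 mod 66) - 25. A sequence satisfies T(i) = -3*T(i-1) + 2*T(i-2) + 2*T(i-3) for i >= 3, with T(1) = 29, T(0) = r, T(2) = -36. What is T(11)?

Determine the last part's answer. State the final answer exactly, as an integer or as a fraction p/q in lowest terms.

3963646

Stage 1: 1979 is prime, so its only divisors are 1 and 1979; count = 2; answer 2
Stage 2: B1 = 2; m = -22; remainder = value at the root: -7*(-22)^3 + 4*(-22)^2 - 7*(-22)^1 - 8 = (74536) + (1936) + (154) + (-8) = 76618; answer 76618
Stage 3: B2 = 76618; r = 33; T(3) = -3*(-36) + 2*(29) + 2*(33) = 232; iterating: T(3)=232, T(4)=-710, T(5)=2522, T(6)=-8522, T(7)=29190, T(8)=-99570, T(9)=340046, T(10)=-1160898, T(11)=3963646; answer 3963646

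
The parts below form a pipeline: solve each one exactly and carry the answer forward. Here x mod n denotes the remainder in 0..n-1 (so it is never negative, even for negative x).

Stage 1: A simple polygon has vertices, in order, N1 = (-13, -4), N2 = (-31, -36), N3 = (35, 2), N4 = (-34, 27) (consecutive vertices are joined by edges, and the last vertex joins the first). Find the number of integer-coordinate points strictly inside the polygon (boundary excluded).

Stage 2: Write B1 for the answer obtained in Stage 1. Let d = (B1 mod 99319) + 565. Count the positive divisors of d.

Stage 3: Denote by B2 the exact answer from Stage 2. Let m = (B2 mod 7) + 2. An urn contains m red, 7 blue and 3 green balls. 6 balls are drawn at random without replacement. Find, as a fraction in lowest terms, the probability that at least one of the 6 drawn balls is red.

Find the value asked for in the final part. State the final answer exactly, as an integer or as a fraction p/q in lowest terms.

Stage 1: cross terms: (-13*-36 - -31*-4)=344, (-31*2 - 35*-36)=1198, (35*27 - -34*2)=1013, (-34*-4 - -13*27)=487; twice the area = |3042| = 3042; area = 1521; boundary points = 2 + 2 + 1 + 1 = 6; strictly interior points = area - boundary/2 + 1 = 1519; answer 1519
Stage 2: B1 = 1519; d = 2084; 2084 = 2^2 * 521; number of divisors = (2+1) * (1+1) = 6; answer 6
Stage 3: B2 = 6; m = 8; total draws C(18,6) = 18564; complement C(10,6) = 210; favorable 18564 - 210 = 18354; P = 437/442; answer 437/442

437/442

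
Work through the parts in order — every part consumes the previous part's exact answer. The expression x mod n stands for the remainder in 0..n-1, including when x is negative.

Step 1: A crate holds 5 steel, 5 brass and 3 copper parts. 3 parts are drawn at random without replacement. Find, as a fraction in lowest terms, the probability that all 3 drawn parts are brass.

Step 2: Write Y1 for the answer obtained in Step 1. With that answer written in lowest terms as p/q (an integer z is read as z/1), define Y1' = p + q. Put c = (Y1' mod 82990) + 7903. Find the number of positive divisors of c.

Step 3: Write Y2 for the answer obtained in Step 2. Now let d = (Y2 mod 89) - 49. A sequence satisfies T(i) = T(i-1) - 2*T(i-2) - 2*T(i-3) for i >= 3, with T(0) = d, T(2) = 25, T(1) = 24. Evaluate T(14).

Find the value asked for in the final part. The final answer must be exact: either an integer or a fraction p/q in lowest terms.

35841

Step 1: total draws C(13,3) = 286; favorable C(5,3) = 10; P = 5/143; answer 5/143
Step 2: Y1 = 5/143; threaded value p + q = 148; c = 8051; 8051 = 83 * 97; number of divisors = (1+1) * (1+1) = 4; answer 4
Step 3: Y2 = 4; d = -45; T(3) = 1*(25) - 2*(24) - 2*(-45) = 67; iterating: T(3)=67, T(4)=-31, T(5)=-215, T(6)=-287, T(7)=205, T(8)=1209, T(9)=1373, T(10)=-1455, T(11)=-6619, T(12)=-6455, T(13)=9693, T(14)=35841; answer 35841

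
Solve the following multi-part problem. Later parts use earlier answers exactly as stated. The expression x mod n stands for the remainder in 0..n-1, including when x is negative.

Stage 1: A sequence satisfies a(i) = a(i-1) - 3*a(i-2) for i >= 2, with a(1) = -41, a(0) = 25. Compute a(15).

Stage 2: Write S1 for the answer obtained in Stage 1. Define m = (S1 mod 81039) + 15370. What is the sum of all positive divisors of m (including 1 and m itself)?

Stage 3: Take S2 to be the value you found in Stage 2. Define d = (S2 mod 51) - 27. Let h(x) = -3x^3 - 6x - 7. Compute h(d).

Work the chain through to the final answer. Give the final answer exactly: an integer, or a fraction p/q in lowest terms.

2234

Stage 1: a(2) = 1*(-41) - 3*(25) = -116; iterating: a(2)=-116, a(3)=7, a(4)=355, a(5)=334, a(6)=-731, a(7)=-1733, a(8)=460, a(9)=5659, a(10)=4279, a(11)=-12698, a(12)=-25535, a(13)=12559, a(14)=89164, a(15)=51487; answer 51487
Stage 2: S1 = 51487; m = 66857; 66857 = 7 * 9551; sigma = (1 + 7) * (1 + 9551) = 8 * 9552 = 76416; answer 76416
Stage 3: S2 = 76416; d = -9; -3*(-9)^3 - 6*(-9)^1 - 7 = (2187) + (54) + (-7) = 2234; answer 2234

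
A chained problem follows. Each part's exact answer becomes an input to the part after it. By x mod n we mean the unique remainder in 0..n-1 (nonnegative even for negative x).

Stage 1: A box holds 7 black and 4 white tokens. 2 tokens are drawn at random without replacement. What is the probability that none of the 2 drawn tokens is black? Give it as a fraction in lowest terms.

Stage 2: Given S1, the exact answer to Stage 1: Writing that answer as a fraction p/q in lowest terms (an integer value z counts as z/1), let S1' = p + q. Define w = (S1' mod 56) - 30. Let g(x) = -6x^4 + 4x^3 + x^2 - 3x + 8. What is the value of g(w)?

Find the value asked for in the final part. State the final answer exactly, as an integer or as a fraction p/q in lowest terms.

-2405542

Stage 1: total draws C(11,2) = 55; favorable C(4,2) = 6; P = 6/55; answer 6/55
Stage 2: S1 = 6/55; threaded value p + q = 61; w = -25; -6*(-25)^4 + 4*(-25)^3 + 1*(-25)^2 - 3*(-25)^1 + 8 = (-2343750) + (-62500) + (625) + (75) + (8) = -2405542; answer -2405542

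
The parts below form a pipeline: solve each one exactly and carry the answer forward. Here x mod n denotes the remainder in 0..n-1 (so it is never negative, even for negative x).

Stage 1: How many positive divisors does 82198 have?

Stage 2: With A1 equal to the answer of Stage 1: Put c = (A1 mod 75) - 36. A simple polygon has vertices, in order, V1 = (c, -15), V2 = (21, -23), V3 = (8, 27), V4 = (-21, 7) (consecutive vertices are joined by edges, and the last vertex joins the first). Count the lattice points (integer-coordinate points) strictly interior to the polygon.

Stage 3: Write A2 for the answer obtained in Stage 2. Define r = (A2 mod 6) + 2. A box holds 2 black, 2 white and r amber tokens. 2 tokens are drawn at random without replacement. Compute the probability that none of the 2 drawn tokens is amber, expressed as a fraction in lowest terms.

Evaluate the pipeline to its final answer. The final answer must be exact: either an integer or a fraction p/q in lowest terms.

6/55

Stage 1: 82198 = 2 * 73 * 563; number of divisors = (1+1) * (1+1) * (1+1) = 8; answer 8
Stage 2: A1 = 8; c = -28; cross terms: (-28*-23 - 21*-15)=959, (21*27 - 8*-23)=751, (8*7 - -21*27)=623, (-21*-15 - -28*7)=511; twice the area = |2844| = 2844; area = 1422; boundary points = 1 + 1 + 1 + 1 = 4; strictly interior points = area - boundary/2 + 1 = 1421; answer 1421
Stage 3: A2 = 1421; r = 7; total draws C(11,2) = 55; favorable C(4,2) = 6; P = 6/55; answer 6/55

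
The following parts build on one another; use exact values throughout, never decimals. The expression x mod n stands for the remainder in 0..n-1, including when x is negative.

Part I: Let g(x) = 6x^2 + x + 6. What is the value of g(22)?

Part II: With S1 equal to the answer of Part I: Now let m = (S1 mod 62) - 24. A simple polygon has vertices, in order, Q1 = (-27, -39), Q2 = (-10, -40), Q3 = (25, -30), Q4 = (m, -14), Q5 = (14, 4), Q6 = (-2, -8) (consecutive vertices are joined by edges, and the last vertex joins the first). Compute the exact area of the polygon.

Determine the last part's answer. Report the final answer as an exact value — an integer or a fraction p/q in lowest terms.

695

Part I: 6*(22)^2 + 1*(22)^1 + 6 = (2904) + (22) + (6) = 2932; answer 2932
Part II: S1 = 2932; m = -6; cross terms: (-27*-40 - -10*-39)=690, (-10*-30 - 25*-40)=1300, (25*-14 - -6*-30)=-530, (-6*4 - 14*-14)=172, (14*-8 - -2*4)=-104, (-2*-39 - -27*-8)=-138; twice the area = |1390| = 1390; area = 695; answer 695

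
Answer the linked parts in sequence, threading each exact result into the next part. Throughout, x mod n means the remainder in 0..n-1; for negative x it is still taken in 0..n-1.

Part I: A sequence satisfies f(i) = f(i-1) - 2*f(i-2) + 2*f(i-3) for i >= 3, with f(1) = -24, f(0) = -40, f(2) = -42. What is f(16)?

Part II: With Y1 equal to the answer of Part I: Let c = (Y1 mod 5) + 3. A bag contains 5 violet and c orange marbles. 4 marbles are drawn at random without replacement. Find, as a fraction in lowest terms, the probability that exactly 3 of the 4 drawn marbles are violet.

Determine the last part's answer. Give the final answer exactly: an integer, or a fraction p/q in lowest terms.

Part I: f(3) = 1*(-42) - 2*(-24) + 2*(-40) = -74; iterating: f(3)=-74, f(4)=-38, f(5)=26, f(6)=-46, f(7)=-174, f(8)=-30, f(9)=226, f(10)=-62, f(11)=-574, f(12)=2, f(13)=1026, f(14)=-126, f(15)=-2174, f(16)=130; answer 130
Part II: Y1 = 130; c = 3; total draws C(8,4) = 70; favorable C(5,3)*C(3,1) = 30; P = 3/7; answer 3/7

3/7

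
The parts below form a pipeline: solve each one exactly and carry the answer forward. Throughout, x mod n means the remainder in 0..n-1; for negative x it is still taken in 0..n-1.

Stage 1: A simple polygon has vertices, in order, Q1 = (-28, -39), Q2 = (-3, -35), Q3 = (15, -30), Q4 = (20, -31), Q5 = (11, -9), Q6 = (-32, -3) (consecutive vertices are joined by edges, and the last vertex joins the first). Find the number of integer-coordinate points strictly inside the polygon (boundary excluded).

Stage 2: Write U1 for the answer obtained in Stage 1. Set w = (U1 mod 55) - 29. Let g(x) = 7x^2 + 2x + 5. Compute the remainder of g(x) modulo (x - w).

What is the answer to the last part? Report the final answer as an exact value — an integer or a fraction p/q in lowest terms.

874

Stage 1: cross terms: (-28*-35 - -3*-39)=863, (-3*-30 - 15*-35)=615, (15*-31 - 20*-30)=135, (20*-9 - 11*-31)=161, (11*-3 - -32*-9)=-321, (-32*-39 - -28*-3)=1164; twice the area = |2617| = 2617; area = 2617/2; boundary points = 1 + 1 + 1 + 1 + 1 + 4 = 9; strictly interior points = area - boundary/2 + 1 = 1305; answer 1305
Stage 2: U1 = 1305; w = 11; remainder = value at the root: 7*(11)^2 + 2*(11)^1 + 5 = (847) + (22) + (5) = 874; answer 874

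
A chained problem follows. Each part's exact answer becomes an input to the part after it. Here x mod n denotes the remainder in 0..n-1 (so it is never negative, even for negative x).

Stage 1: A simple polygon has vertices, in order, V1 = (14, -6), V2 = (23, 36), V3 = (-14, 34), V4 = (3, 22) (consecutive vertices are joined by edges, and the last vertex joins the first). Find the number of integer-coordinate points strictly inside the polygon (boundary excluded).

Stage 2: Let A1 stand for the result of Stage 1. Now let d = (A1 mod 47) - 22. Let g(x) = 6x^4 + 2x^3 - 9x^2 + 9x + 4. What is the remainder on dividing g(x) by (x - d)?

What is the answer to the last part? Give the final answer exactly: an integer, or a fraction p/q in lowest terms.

Stage 1: cross terms: (14*36 - 23*-6)=642, (23*34 - -14*36)=1286, (-14*22 - 3*34)=-410, (3*-6 - 14*22)=-326; twice the area = |1192| = 1192; area = 596; boundary points = 3 + 1 + 1 + 1 = 6; strictly interior points = area - boundary/2 + 1 = 594; answer 594
Stage 2: A1 = 594; d = 8; remainder = value at the root: 6*(8)^4 + 2*(8)^3 - 9*(8)^2 + 9*(8)^1 + 4 = (24576) + (1024) + (-576) + (72) + (4) = 25100; answer 25100

25100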